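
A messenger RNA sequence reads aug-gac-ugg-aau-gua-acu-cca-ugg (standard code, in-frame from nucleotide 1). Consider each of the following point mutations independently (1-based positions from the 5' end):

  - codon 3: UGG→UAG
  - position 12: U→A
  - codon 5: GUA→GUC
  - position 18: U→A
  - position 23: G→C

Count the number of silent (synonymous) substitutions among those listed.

2

Codon 3: UGG (Trp) → UAG (Stop) — nonsense.
Codon 4: AAU (Asn) → AAA (Lys) — missense.
Codon 5: GUA (Val) → GUC (Val) — synonymous.
Codon 6: ACU (Thr) → ACA (Thr) — synonymous.
Codon 8: UGG (Trp) → UCG (Ser) — missense.
Synonymous: 2 of 5.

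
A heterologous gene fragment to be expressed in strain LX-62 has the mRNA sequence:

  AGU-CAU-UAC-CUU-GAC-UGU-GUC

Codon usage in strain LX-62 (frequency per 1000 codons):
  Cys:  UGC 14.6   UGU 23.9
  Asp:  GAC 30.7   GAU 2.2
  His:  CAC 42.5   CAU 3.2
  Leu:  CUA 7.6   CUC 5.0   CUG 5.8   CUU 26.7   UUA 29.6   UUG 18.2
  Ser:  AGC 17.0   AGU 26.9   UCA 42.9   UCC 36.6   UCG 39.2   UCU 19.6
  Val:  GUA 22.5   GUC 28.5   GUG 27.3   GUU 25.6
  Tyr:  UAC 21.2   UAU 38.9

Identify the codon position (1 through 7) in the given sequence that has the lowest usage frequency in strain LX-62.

Codon 1 AGU (Ser): 26.9 per 1000.
Codon 2 CAU (His): 3.2 per 1000.
Codon 3 UAC (Tyr): 21.2 per 1000.
Codon 4 CUU (Leu): 26.7 per 1000.
Codon 5 GAC (Asp): 30.7 per 1000.
Codon 6 UGU (Cys): 23.9 per 1000.
Codon 7 GUC (Val): 28.5 per 1000.
Lowest frequency is 3.2 at codon 2.

2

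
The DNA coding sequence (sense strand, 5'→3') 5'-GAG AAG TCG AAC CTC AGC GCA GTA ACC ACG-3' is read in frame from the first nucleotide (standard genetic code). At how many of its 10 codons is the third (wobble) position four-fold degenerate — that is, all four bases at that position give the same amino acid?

6

Codon 1 GAG (Glu): third position 2-fold.
Codon 2 AAG (Lys): third position 2-fold.
Codon 3 TCG (Ser): third position 4-fold.
Codon 4 AAC (Asn): third position 2-fold.
Codon 5 CTC (Leu): third position 4-fold.
Codon 6 AGC (Ser): third position 2-fold.
Codon 7 GCA (Ala): third position 4-fold.
Codon 8 GTA (Val): third position 4-fold.
Codon 9 ACC (Thr): third position 4-fold.
Codon 10 ACG (Thr): third position 4-fold.
Four-fold degenerate third positions: 6.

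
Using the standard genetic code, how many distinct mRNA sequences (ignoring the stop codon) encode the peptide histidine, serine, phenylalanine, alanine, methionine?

His: 2 codons.
Ser: 6 codons.
Phe: 2 codons.
Ala: 4 codons.
Met: 1 codon.
2 × 6 × 2 × 4 × 1 = 96.

96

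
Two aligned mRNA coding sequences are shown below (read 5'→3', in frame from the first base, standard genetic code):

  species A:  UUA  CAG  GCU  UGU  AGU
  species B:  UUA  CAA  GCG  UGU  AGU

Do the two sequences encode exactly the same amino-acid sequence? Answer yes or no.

yes

Codon 1: UUA Leu / UUA Leu — identical.
Codon 2: CAG Gln / CAA Gln — synonymous.
Codon 3: GCU Ala / GCG Ala — synonymous.
Codon 4: UGU Cys / UGU Cys — identical.
Codon 5: AGU Ser / AGU Ser — identical.
Nonsynonymous differences: 0 → same protein.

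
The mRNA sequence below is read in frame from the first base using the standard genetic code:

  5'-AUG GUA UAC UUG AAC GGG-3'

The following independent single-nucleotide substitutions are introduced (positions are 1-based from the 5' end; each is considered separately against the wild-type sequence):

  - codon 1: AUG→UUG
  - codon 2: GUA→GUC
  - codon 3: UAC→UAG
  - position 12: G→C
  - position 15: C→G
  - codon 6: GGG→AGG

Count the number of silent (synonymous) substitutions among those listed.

1

Codon 1: AUG (Met) → UUG (Leu) — missense.
Codon 2: GUA (Val) → GUC (Val) — synonymous.
Codon 3: UAC (Tyr) → UAG (Stop) — nonsense.
Codon 4: UUG (Leu) → UUC (Phe) — missense.
Codon 5: AAC (Asn) → AAG (Lys) — missense.
Codon 6: GGG (Gly) → AGG (Arg) — missense.
Synonymous: 1 of 6.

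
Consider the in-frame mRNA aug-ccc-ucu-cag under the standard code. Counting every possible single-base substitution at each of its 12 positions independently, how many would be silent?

Codon 1 (AUG, Met): 0 synonymous substitutions.
Codon 2 (CCC, Pro): 3 synonymous substitutions.
Codon 3 (UCU, Ser): 3 synonymous substitutions.
Codon 4 (CAG, Gln): 1 synonymous substitution.
Total: 0 + 3 + 3 + 1 = 7.

7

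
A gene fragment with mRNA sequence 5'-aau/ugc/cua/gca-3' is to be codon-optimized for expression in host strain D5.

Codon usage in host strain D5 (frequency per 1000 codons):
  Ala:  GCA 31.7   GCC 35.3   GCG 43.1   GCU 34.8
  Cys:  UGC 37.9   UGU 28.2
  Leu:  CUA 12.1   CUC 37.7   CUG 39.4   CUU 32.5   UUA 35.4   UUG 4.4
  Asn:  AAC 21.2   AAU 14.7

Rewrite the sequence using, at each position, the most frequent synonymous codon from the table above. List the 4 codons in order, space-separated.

AAC UGC CUG GCG

Codon 1 (Asn): best is AAC at 21.2.
Codon 2 (Cys): best is UGC at 37.9.
Codon 3 (Leu): best is CUG at 39.4.
Codon 4 (Ala): best is GCG at 43.1.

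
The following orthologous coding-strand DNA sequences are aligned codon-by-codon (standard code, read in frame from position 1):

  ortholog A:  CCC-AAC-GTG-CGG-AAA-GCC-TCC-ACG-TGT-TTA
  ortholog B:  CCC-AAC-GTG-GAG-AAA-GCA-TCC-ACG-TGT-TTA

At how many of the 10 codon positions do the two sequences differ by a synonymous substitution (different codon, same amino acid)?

Codon 1: CCC Pro / CCC Pro — identical.
Codon 2: AAC Asn / AAC Asn — identical.
Codon 3: GTG Val / GTG Val — identical.
Codon 4: CGG Arg / GAG Glu — nonsynonymous.
Codon 5: AAA Lys / AAA Lys — identical.
Codon 6: GCC Ala / GCA Ala — synonymous.
Codon 7: TCC Ser / TCC Ser — identical.
Codon 8: ACG Thr / ACG Thr — identical.
Codon 9: TGT Cys / TGT Cys — identical.
Codon 10: TTA Leu / TTA Leu — identical.
Synonymous differences: 1.

1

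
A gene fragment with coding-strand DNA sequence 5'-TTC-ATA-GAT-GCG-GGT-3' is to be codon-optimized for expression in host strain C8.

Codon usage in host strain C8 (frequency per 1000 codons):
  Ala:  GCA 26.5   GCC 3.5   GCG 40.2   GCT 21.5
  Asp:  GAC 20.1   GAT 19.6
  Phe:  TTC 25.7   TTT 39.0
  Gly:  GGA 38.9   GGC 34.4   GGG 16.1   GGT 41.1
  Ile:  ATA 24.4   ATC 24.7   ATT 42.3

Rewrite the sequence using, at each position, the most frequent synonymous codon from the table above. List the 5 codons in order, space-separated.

TTT ATT GAC GCG GGT

Codon 1 (Phe): best is TTT at 39.0.
Codon 2 (Ile): best is ATT at 42.3.
Codon 3 (Asp): best is GAC at 20.1.
Codon 4 (Ala): best is GCG at 40.2.
Codon 5 (Gly): best is GGT at 41.1.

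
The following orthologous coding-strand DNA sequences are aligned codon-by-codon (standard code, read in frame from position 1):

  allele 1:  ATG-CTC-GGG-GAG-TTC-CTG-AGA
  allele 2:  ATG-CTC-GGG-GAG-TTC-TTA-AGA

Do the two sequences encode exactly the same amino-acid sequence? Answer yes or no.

yes

Codon 1: ATG Met / ATG Met — identical.
Codon 2: CTC Leu / CTC Leu — identical.
Codon 3: GGG Gly / GGG Gly — identical.
Codon 4: GAG Glu / GAG Glu — identical.
Codon 5: TTC Phe / TTC Phe — identical.
Codon 6: CTG Leu / TTA Leu — synonymous.
Codon 7: AGA Arg / AGA Arg — identical.
Nonsynonymous differences: 0 → same protein.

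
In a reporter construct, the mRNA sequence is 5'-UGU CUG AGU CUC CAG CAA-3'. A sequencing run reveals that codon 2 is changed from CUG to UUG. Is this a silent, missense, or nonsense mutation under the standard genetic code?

silent

Position 4 falls in codon 2: CUG → Leu.
After the substitution the codon is UUG → Leu.
Both encode Leu, so the change is synonymous.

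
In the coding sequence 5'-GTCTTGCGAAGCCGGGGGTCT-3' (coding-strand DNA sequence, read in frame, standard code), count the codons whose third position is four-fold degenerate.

5

Codon 1 GTC (Val): third position 4-fold.
Codon 2 TTG (Leu): third position 2-fold.
Codon 3 CGA (Arg): third position 4-fold.
Codon 4 AGC (Ser): third position 2-fold.
Codon 5 CGG (Arg): third position 4-fold.
Codon 6 GGG (Gly): third position 4-fold.
Codon 7 TCT (Ser): third position 4-fold.
Four-fold degenerate third positions: 5.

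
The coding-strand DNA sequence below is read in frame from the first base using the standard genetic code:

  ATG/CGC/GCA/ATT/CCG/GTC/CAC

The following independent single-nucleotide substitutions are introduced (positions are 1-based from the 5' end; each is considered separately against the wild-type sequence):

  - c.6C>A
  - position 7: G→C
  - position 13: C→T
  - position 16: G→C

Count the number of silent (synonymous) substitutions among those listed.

Codon 2: CGC (Arg) → CGA (Arg) — synonymous.
Codon 3: GCA (Ala) → CCA (Pro) — missense.
Codon 5: CCG (Pro) → TCG (Ser) — missense.
Codon 6: GTC (Val) → CTC (Leu) — missense.
Synonymous: 1 of 4.

1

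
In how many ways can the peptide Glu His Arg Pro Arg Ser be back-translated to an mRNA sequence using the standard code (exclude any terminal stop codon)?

3456

Glu: 2 codons.
His: 2 codons.
Arg: 6 codons.
Pro: 4 codons.
Arg: 6 codons.
Ser: 6 codons.
2 × 2 × 6 × 4 × 6 × 6 = 3456.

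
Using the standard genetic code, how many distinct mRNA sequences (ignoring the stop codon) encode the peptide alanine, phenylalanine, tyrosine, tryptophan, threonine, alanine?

256

Ala: 4 codons.
Phe: 2 codons.
Tyr: 2 codons.
Trp: 1 codon.
Thr: 4 codons.
Ala: 4 codons.
4 × 2 × 2 × 1 × 4 × 4 = 256.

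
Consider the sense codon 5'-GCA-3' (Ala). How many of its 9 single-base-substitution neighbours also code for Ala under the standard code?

Position 1: none → 0 synonymous.
Position 2: none → 0 synonymous.
Position 3: GCU, GCC, GCG → 3 synonymous.
Total: 0 + 0 + 3 = 3.

3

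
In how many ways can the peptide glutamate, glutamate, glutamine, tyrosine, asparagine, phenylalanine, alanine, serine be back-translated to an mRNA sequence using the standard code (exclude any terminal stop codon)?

1536

Glu: 2 codons.
Glu: 2 codons.
Gln: 2 codons.
Tyr: 2 codons.
Asn: 2 codons.
Phe: 2 codons.
Ala: 4 codons.
Ser: 6 codons.
2 × 2 × 2 × 2 × 2 × 2 × 4 × 6 = 1536.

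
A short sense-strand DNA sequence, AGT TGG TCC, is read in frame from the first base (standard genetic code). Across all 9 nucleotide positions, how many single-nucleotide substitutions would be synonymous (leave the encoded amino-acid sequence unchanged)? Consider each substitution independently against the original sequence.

Codon 1 (AGT, Ser): 1 synonymous substitution.
Codon 2 (TGG, Trp): 0 synonymous substitutions.
Codon 3 (TCC, Ser): 3 synonymous substitutions.
Total: 1 + 0 + 3 = 4.

4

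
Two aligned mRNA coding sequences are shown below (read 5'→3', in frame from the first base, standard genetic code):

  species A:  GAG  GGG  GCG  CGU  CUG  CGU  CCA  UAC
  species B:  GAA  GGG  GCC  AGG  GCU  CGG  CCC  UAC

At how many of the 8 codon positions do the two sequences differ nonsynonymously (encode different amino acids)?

1

Codon 1: GAG Glu / GAA Glu — synonymous.
Codon 2: GGG Gly / GGG Gly — identical.
Codon 3: GCG Ala / GCC Ala — synonymous.
Codon 4: CGU Arg / AGG Arg — synonymous.
Codon 5: CUG Leu / GCU Ala — nonsynonymous.
Codon 6: CGU Arg / CGG Arg — synonymous.
Codon 7: CCA Pro / CCC Pro — synonymous.
Codon 8: UAC Tyr / UAC Tyr — identical.
Nonsynonymous differences: 1.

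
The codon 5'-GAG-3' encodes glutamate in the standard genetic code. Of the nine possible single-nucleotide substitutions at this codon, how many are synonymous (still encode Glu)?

1

Position 1: none → 0 synonymous.
Position 2: none → 0 synonymous.
Position 3: GAA → 1 synonymous.
Total: 0 + 0 + 1 = 1.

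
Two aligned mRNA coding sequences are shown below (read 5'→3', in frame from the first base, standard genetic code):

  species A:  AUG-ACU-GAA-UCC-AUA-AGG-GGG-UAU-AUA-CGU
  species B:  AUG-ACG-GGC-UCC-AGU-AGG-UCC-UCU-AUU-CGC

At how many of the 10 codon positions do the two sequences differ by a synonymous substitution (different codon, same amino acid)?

3

Codon 1: AUG Met / AUG Met — identical.
Codon 2: ACU Thr / ACG Thr — synonymous.
Codon 3: GAA Glu / GGC Gly — nonsynonymous.
Codon 4: UCC Ser / UCC Ser — identical.
Codon 5: AUA Ile / AGU Ser — nonsynonymous.
Codon 6: AGG Arg / AGG Arg — identical.
Codon 7: GGG Gly / UCC Ser — nonsynonymous.
Codon 8: UAU Tyr / UCU Ser — nonsynonymous.
Codon 9: AUA Ile / AUU Ile — synonymous.
Codon 10: CGU Arg / CGC Arg — synonymous.
Synonymous differences: 3.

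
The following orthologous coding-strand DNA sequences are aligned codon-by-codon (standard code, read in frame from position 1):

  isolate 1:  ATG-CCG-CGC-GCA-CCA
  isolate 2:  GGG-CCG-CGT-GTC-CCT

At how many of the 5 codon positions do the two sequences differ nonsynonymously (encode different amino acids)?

2

Codon 1: ATG Met / GGG Gly — nonsynonymous.
Codon 2: CCG Pro / CCG Pro — identical.
Codon 3: CGC Arg / CGT Arg — synonymous.
Codon 4: GCA Ala / GTC Val — nonsynonymous.
Codon 5: CCA Pro / CCT Pro — synonymous.
Nonsynonymous differences: 2.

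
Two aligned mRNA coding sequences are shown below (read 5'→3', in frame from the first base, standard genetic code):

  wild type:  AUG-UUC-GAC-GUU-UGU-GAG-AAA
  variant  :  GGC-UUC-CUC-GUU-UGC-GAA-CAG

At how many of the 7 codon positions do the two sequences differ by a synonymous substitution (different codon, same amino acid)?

2

Codon 1: AUG Met / GGC Gly — nonsynonymous.
Codon 2: UUC Phe / UUC Phe — identical.
Codon 3: GAC Asp / CUC Leu — nonsynonymous.
Codon 4: GUU Val / GUU Val — identical.
Codon 5: UGU Cys / UGC Cys — synonymous.
Codon 6: GAG Glu / GAA Glu — synonymous.
Codon 7: AAA Lys / CAG Gln — nonsynonymous.
Synonymous differences: 2.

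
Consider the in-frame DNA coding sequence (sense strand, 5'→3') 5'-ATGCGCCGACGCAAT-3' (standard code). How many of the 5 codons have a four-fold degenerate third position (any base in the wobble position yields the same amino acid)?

Codon 1 ATG (Met): third position 1-fold.
Codon 2 CGC (Arg): third position 4-fold.
Codon 3 CGA (Arg): third position 4-fold.
Codon 4 CGC (Arg): third position 4-fold.
Codon 5 AAT (Asn): third position 2-fold.
Four-fold degenerate third positions: 3.

3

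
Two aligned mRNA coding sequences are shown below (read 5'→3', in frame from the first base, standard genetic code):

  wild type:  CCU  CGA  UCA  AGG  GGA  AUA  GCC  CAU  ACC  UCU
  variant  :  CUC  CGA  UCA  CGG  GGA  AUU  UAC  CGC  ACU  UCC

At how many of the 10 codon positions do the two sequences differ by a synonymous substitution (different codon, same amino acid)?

Codon 1: CCU Pro / CUC Leu — nonsynonymous.
Codon 2: CGA Arg / CGA Arg — identical.
Codon 3: UCA Ser / UCA Ser — identical.
Codon 4: AGG Arg / CGG Arg — synonymous.
Codon 5: GGA Gly / GGA Gly — identical.
Codon 6: AUA Ile / AUU Ile — synonymous.
Codon 7: GCC Ala / UAC Tyr — nonsynonymous.
Codon 8: CAU His / CGC Arg — nonsynonymous.
Codon 9: ACC Thr / ACU Thr — synonymous.
Codon 10: UCU Ser / UCC Ser — synonymous.
Synonymous differences: 4.

4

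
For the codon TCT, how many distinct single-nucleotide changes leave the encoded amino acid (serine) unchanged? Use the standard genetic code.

3

Position 1: none → 0 synonymous.
Position 2: none → 0 synonymous.
Position 3: TCC, TCA, TCG → 3 synonymous.
Total: 0 + 0 + 3 = 3.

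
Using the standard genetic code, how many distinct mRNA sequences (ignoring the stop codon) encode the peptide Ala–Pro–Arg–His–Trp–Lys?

384

Ala: 4 codons.
Pro: 4 codons.
Arg: 6 codons.
His: 2 codons.
Trp: 1 codon.
Lys: 2 codons.
4 × 4 × 6 × 2 × 1 × 2 = 384.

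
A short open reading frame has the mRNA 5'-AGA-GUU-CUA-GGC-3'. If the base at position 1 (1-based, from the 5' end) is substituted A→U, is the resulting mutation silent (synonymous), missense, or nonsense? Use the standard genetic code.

Position 1 falls in codon 1: AGA → Arg.
After the substitution the codon is UGA → Stop.
The new codon is a stop codon, so this is a nonsense mutation.

nonsense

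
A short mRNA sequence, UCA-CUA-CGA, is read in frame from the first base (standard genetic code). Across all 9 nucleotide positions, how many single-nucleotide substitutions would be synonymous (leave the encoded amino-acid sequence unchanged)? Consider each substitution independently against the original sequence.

Codon 1 (UCA, Ser): 3 synonymous substitutions.
Codon 2 (CUA, Leu): 4 synonymous substitutions.
Codon 3 (CGA, Arg): 4 synonymous substitutions.
Total: 3 + 4 + 4 = 11.

11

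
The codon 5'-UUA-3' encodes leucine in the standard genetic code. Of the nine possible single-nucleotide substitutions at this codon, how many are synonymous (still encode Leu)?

2

Position 1: CUA → 1 synonymous.
Position 2: none → 0 synonymous.
Position 3: UUG → 1 synonymous.
Total: 1 + 0 + 1 = 2.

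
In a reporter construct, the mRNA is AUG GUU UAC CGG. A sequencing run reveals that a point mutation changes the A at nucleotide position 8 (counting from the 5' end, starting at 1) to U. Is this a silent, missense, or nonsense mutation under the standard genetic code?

missense

Position 8 falls in codon 3: UAC → Tyr.
After the substitution the codon is UUC → Phe.
Tyr ≠ Phe, so this is a missense mutation.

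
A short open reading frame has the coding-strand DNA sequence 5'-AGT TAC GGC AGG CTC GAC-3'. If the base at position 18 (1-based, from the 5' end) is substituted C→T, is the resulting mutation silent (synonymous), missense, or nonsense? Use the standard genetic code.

Position 18 falls in codon 6: GAC → Asp.
After the substitution the codon is GAT → Asp.
Both encode Asp, so the change is synonymous.

silent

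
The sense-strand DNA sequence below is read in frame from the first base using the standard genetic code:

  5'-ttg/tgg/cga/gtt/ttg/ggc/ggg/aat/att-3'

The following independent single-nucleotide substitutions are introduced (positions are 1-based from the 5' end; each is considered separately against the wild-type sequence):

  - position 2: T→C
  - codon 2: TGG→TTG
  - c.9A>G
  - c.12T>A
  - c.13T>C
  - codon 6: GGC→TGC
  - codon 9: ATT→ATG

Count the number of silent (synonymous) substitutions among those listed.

Codon 1: TTG (Leu) → TCG (Ser) — missense.
Codon 2: TGG (Trp) → TTG (Leu) — missense.
Codon 3: CGA (Arg) → CGG (Arg) — synonymous.
Codon 4: GTT (Val) → GTA (Val) — synonymous.
Codon 5: TTG (Leu) → CTG (Leu) — synonymous.
Codon 6: GGC (Gly) → TGC (Cys) — missense.
Codon 9: ATT (Ile) → ATG (Met) — missense.
Synonymous: 3 of 7.

3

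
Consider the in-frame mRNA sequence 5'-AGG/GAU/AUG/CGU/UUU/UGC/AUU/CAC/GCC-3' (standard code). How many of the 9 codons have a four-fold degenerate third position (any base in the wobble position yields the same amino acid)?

Codon 1 AGG (Arg): third position 2-fold.
Codon 2 GAU (Asp): third position 2-fold.
Codon 3 AUG (Met): third position 1-fold.
Codon 4 CGU (Arg): third position 4-fold.
Codon 5 UUU (Phe): third position 2-fold.
Codon 6 UGC (Cys): third position 2-fold.
Codon 7 AUU (Ile): third position 3-fold.
Codon 8 CAC (His): third position 2-fold.
Codon 9 GCC (Ala): third position 4-fold.
Four-fold degenerate third positions: 2.

2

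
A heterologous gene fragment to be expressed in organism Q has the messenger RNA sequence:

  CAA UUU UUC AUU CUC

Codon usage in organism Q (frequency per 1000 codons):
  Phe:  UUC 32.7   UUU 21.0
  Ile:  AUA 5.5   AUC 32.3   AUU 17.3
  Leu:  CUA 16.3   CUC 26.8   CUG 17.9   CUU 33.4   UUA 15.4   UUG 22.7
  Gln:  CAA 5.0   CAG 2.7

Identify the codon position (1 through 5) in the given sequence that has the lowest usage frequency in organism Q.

1

Codon 1 CAA (Gln): 5.0 per 1000.
Codon 2 UUU (Phe): 21.0 per 1000.
Codon 3 UUC (Phe): 32.7 per 1000.
Codon 4 AUU (Ile): 17.3 per 1000.
Codon 5 CUC (Leu): 26.8 per 1000.
Lowest frequency is 5.0 at codon 1.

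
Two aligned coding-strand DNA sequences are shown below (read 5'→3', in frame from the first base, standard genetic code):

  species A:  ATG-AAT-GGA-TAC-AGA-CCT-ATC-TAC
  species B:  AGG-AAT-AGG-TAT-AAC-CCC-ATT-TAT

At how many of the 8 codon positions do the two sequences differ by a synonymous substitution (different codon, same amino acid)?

4

Codon 1: ATG Met / AGG Arg — nonsynonymous.
Codon 2: AAT Asn / AAT Asn — identical.
Codon 3: GGA Gly / AGG Arg — nonsynonymous.
Codon 4: TAC Tyr / TAT Tyr — synonymous.
Codon 5: AGA Arg / AAC Asn — nonsynonymous.
Codon 6: CCT Pro / CCC Pro — synonymous.
Codon 7: ATC Ile / ATT Ile — synonymous.
Codon 8: TAC Tyr / TAT Tyr — synonymous.
Synonymous differences: 4.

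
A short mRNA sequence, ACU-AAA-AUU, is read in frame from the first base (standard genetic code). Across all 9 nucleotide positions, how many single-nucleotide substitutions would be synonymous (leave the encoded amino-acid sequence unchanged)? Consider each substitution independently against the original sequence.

6

Codon 1 (ACU, Thr): 3 synonymous substitutions.
Codon 2 (AAA, Lys): 1 synonymous substitution.
Codon 3 (AUU, Ile): 2 synonymous substitutions.
Total: 3 + 1 + 2 = 6.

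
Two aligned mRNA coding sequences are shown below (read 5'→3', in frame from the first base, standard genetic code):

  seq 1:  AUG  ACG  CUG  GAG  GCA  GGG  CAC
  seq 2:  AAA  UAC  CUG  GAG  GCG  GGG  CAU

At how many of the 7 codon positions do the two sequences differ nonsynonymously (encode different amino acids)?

2

Codon 1: AUG Met / AAA Lys — nonsynonymous.
Codon 2: ACG Thr / UAC Tyr — nonsynonymous.
Codon 3: CUG Leu / CUG Leu — identical.
Codon 4: GAG Glu / GAG Glu — identical.
Codon 5: GCA Ala / GCG Ala — synonymous.
Codon 6: GGG Gly / GGG Gly — identical.
Codon 7: CAC His / CAU His — synonymous.
Nonsynonymous differences: 2.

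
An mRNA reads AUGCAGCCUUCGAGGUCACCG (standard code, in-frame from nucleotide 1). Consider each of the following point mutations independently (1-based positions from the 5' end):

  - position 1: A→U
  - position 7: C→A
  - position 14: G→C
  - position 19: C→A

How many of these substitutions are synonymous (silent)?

0

Codon 1: AUG (Met) → UUG (Leu) — missense.
Codon 3: CCU (Pro) → ACU (Thr) — missense.
Codon 5: AGG (Arg) → ACG (Thr) — missense.
Codon 7: CCG (Pro) → ACG (Thr) — missense.
Synonymous: 0 of 4.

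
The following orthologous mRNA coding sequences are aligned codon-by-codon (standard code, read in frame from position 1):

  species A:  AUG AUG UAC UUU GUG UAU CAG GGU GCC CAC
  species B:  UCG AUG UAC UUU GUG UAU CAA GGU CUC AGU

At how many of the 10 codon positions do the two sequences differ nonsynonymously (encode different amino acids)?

3

Codon 1: AUG Met / UCG Ser — nonsynonymous.
Codon 2: AUG Met / AUG Met — identical.
Codon 3: UAC Tyr / UAC Tyr — identical.
Codon 4: UUU Phe / UUU Phe — identical.
Codon 5: GUG Val / GUG Val — identical.
Codon 6: UAU Tyr / UAU Tyr — identical.
Codon 7: CAG Gln / CAA Gln — synonymous.
Codon 8: GGU Gly / GGU Gly — identical.
Codon 9: GCC Ala / CUC Leu — nonsynonymous.
Codon 10: CAC His / AGU Ser — nonsynonymous.
Nonsynonymous differences: 3.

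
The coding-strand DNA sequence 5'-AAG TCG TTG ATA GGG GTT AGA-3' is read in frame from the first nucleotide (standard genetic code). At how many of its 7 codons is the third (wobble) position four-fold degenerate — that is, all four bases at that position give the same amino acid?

3

Codon 1 AAG (Lys): third position 2-fold.
Codon 2 TCG (Ser): third position 4-fold.
Codon 3 TTG (Leu): third position 2-fold.
Codon 4 ATA (Ile): third position 3-fold.
Codon 5 GGG (Gly): third position 4-fold.
Codon 6 GTT (Val): third position 4-fold.
Codon 7 AGA (Arg): third position 2-fold.
Four-fold degenerate third positions: 3.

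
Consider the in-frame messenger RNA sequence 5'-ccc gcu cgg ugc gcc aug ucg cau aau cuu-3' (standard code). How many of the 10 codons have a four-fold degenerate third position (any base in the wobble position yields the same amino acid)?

Codon 1 CCC (Pro): third position 4-fold.
Codon 2 GCU (Ala): third position 4-fold.
Codon 3 CGG (Arg): third position 4-fold.
Codon 4 UGC (Cys): third position 2-fold.
Codon 5 GCC (Ala): third position 4-fold.
Codon 6 AUG (Met): third position 1-fold.
Codon 7 UCG (Ser): third position 4-fold.
Codon 8 CAU (His): third position 2-fold.
Codon 9 AAU (Asn): third position 2-fold.
Codon 10 CUU (Leu): third position 4-fold.
Four-fold degenerate third positions: 6.

6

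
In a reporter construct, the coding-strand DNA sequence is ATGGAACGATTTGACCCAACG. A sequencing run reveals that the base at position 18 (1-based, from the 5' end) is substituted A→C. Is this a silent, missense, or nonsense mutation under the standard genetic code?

Position 18 falls in codon 6: CCA → Pro.
After the substitution the codon is CCC → Pro.
Both encode Pro, so the change is synonymous.

silent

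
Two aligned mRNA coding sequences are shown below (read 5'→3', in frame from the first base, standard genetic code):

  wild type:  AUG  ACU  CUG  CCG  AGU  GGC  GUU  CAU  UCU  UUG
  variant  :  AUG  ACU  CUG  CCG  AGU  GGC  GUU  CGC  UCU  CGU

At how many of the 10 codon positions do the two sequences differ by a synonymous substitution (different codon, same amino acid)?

Codon 1: AUG Met / AUG Met — identical.
Codon 2: ACU Thr / ACU Thr — identical.
Codon 3: CUG Leu / CUG Leu — identical.
Codon 4: CCG Pro / CCG Pro — identical.
Codon 5: AGU Ser / AGU Ser — identical.
Codon 6: GGC Gly / GGC Gly — identical.
Codon 7: GUU Val / GUU Val — identical.
Codon 8: CAU His / CGC Arg — nonsynonymous.
Codon 9: UCU Ser / UCU Ser — identical.
Codon 10: UUG Leu / CGU Arg — nonsynonymous.
Synonymous differences: 0.

0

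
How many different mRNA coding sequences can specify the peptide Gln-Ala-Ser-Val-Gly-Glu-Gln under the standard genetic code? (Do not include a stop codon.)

Gln: 2 codons.
Ala: 4 codons.
Ser: 6 codons.
Val: 4 codons.
Gly: 4 codons.
Glu: 2 codons.
Gln: 2 codons.
2 × 4 × 6 × 4 × 4 × 2 × 2 = 3072.

3072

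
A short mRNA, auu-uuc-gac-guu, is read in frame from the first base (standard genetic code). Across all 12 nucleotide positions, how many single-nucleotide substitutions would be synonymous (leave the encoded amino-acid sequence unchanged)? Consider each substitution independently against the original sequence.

Codon 1 (AUU, Ile): 2 synonymous substitutions.
Codon 2 (UUC, Phe): 1 synonymous substitution.
Codon 3 (GAC, Asp): 1 synonymous substitution.
Codon 4 (GUU, Val): 3 synonymous substitutions.
Total: 2 + 1 + 1 + 3 = 7.

7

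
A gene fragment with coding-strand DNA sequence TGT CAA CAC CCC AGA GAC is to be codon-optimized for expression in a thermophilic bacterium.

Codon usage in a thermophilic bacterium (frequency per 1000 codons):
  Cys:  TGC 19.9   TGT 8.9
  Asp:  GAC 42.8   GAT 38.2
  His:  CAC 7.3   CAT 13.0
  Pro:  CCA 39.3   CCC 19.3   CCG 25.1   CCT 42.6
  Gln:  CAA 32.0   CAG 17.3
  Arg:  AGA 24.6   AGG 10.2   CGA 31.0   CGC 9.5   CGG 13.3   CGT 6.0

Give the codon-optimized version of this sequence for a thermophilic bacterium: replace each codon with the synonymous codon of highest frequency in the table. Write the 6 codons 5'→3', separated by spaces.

Codon 1 (Cys): best is TGC at 19.9.
Codon 2 (Gln): best is CAA at 32.0.
Codon 3 (His): best is CAT at 13.0.
Codon 4 (Pro): best is CCT at 42.6.
Codon 5 (Arg): best is CGA at 31.0.
Codon 6 (Asp): best is GAC at 42.8.

TGC CAA CAT CCT CGA GAC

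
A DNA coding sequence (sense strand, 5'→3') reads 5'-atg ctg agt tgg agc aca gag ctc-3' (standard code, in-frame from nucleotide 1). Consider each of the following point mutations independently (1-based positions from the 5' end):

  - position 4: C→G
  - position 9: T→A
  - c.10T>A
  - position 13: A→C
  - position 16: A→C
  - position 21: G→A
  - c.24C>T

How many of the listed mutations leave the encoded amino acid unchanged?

2

Codon 2: CTG (Leu) → GTG (Val) — missense.
Codon 3: AGT (Ser) → AGA (Arg) — missense.
Codon 4: TGG (Trp) → AGG (Arg) — missense.
Codon 5: AGC (Ser) → CGC (Arg) — missense.
Codon 6: ACA (Thr) → CCA (Pro) — missense.
Codon 7: GAG (Glu) → GAA (Glu) — synonymous.
Codon 8: CTC (Leu) → CTT (Leu) — synonymous.
Synonymous: 2 of 7.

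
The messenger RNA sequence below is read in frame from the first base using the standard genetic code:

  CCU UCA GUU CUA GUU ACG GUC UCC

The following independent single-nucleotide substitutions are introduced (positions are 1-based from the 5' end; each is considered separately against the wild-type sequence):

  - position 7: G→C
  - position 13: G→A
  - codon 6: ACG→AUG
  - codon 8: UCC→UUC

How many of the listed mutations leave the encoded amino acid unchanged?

0

Codon 3: GUU (Val) → CUU (Leu) — missense.
Codon 5: GUU (Val) → AUU (Ile) — missense.
Codon 6: ACG (Thr) → AUG (Met) — missense.
Codon 8: UCC (Ser) → UUC (Phe) — missense.
Synonymous: 0 of 4.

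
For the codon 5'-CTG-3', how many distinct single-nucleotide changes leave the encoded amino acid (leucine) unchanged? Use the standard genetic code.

4

Position 1: TTG → 1 synonymous.
Position 2: none → 0 synonymous.
Position 3: CTT, CTC, CTA → 3 synonymous.
Total: 1 + 0 + 3 = 4.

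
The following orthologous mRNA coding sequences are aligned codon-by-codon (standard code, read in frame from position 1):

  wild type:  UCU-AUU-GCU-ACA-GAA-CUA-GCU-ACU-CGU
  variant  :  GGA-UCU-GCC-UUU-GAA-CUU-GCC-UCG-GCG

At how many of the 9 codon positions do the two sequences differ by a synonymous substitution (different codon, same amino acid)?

Codon 1: UCU Ser / GGA Gly — nonsynonymous.
Codon 2: AUU Ile / UCU Ser — nonsynonymous.
Codon 3: GCU Ala / GCC Ala — synonymous.
Codon 4: ACA Thr / UUU Phe — nonsynonymous.
Codon 5: GAA Glu / GAA Glu — identical.
Codon 6: CUA Leu / CUU Leu — synonymous.
Codon 7: GCU Ala / GCC Ala — synonymous.
Codon 8: ACU Thr / UCG Ser — nonsynonymous.
Codon 9: CGU Arg / GCG Ala — nonsynonymous.
Synonymous differences: 3.

3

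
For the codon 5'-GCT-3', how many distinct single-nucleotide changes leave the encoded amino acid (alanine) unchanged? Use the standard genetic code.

3

Position 1: none → 0 synonymous.
Position 2: none → 0 synonymous.
Position 3: GCC, GCA, GCG → 3 synonymous.
Total: 0 + 0 + 3 = 3.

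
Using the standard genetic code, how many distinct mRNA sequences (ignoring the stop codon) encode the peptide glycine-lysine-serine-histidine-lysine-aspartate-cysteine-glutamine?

1536

Gly: 4 codons.
Lys: 2 codons.
Ser: 6 codons.
His: 2 codons.
Lys: 2 codons.
Asp: 2 codons.
Cys: 2 codons.
Gln: 2 codons.
4 × 2 × 6 × 2 × 2 × 2 × 2 × 2 = 1536.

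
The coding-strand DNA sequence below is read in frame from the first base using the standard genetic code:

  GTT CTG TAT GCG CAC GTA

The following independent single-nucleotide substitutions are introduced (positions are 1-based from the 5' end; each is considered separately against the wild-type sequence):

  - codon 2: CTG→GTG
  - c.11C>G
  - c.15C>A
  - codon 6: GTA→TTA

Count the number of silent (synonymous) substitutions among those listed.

0

Codon 2: CTG (Leu) → GTG (Val) — missense.
Codon 4: GCG (Ala) → GGG (Gly) — missense.
Codon 5: CAC (His) → CAA (Gln) — missense.
Codon 6: GTA (Val) → TTA (Leu) — missense.
Synonymous: 0 of 4.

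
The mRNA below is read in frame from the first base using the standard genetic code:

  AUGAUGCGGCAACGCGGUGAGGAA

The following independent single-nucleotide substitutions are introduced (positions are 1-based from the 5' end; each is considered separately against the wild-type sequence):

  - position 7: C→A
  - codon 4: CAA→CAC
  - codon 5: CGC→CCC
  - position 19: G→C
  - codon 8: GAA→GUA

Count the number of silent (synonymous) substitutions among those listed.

1

Codon 3: CGG (Arg) → AGG (Arg) — synonymous.
Codon 4: CAA (Gln) → CAC (His) — missense.
Codon 5: CGC (Arg) → CCC (Pro) — missense.
Codon 7: GAG (Glu) → CAG (Gln) — missense.
Codon 8: GAA (Glu) → GUA (Val) — missense.
Synonymous: 1 of 5.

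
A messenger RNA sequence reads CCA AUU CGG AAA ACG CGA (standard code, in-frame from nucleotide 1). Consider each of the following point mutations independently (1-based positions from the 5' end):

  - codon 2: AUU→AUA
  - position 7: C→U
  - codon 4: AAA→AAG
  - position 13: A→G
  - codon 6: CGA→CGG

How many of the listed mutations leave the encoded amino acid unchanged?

Codon 2: AUU (Ile) → AUA (Ile) — synonymous.
Codon 3: CGG (Arg) → UGG (Trp) — missense.
Codon 4: AAA (Lys) → AAG (Lys) — synonymous.
Codon 5: ACG (Thr) → GCG (Ala) — missense.
Codon 6: CGA (Arg) → CGG (Arg) — synonymous.
Synonymous: 3 of 5.

3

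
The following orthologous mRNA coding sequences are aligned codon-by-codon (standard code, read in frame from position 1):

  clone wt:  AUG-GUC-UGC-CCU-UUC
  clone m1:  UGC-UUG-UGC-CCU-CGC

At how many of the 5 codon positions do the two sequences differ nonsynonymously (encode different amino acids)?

Codon 1: AUG Met / UGC Cys — nonsynonymous.
Codon 2: GUC Val / UUG Leu — nonsynonymous.
Codon 3: UGC Cys / UGC Cys — identical.
Codon 4: CCU Pro / CCU Pro — identical.
Codon 5: UUC Phe / CGC Arg — nonsynonymous.
Nonsynonymous differences: 3.

3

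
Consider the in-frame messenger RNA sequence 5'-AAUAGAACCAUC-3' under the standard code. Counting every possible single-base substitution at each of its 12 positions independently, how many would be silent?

8

Codon 1 (AAU, Asn): 1 synonymous substitution.
Codon 2 (AGA, Arg): 2 synonymous substitutions.
Codon 3 (ACC, Thr): 3 synonymous substitutions.
Codon 4 (AUC, Ile): 2 synonymous substitutions.
Total: 1 + 2 + 3 + 2 = 8.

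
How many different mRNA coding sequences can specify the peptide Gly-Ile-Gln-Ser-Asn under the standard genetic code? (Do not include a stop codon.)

288

Gly: 4 codons.
Ile: 3 codons.
Gln: 2 codons.
Ser: 6 codons.
Asn: 2 codons.
4 × 3 × 2 × 6 × 2 = 288.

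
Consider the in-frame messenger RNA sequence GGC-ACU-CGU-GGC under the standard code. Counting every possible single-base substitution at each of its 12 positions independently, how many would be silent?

12

Codon 1 (GGC, Gly): 3 synonymous substitutions.
Codon 2 (ACU, Thr): 3 synonymous substitutions.
Codon 3 (CGU, Arg): 3 synonymous substitutions.
Codon 4 (GGC, Gly): 3 synonymous substitutions.
Total: 3 + 3 + 3 + 3 = 12.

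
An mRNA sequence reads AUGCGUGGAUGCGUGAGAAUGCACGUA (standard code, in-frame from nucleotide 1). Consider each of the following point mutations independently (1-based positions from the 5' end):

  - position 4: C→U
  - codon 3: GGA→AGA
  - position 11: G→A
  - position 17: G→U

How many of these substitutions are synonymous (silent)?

0

Codon 2: CGU (Arg) → UGU (Cys) — missense.
Codon 3: GGA (Gly) → AGA (Arg) — missense.
Codon 4: UGC (Cys) → UAC (Tyr) — missense.
Codon 6: AGA (Arg) → AUA (Ile) — missense.
Synonymous: 0 of 4.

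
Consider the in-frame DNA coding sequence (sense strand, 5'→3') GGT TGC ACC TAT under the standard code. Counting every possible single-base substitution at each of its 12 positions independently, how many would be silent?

8

Codon 1 (GGT, Gly): 3 synonymous substitutions.
Codon 2 (TGC, Cys): 1 synonymous substitution.
Codon 3 (ACC, Thr): 3 synonymous substitutions.
Codon 4 (TAT, Tyr): 1 synonymous substitution.
Total: 3 + 1 + 3 + 1 = 8.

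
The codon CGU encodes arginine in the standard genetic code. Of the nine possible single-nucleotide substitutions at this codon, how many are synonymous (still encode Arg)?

Position 1: none → 0 synonymous.
Position 2: none → 0 synonymous.
Position 3: CGC, CGA, CGG → 3 synonymous.
Total: 0 + 0 + 3 = 3.

3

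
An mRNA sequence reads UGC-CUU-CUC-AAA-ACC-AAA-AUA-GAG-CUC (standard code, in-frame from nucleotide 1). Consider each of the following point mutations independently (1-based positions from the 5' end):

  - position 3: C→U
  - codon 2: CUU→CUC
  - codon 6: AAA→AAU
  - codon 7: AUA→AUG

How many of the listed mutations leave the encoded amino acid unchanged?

2

Codon 1: UGC (Cys) → UGU (Cys) — synonymous.
Codon 2: CUU (Leu) → CUC (Leu) — synonymous.
Codon 6: AAA (Lys) → AAU (Asn) — missense.
Codon 7: AUA (Ile) → AUG (Met) — missense.
Synonymous: 2 of 4.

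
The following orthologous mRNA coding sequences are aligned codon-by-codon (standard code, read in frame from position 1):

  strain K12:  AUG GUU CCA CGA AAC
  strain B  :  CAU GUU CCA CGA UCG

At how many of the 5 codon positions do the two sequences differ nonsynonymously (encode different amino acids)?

Codon 1: AUG Met / CAU His — nonsynonymous.
Codon 2: GUU Val / GUU Val — identical.
Codon 3: CCA Pro / CCA Pro — identical.
Codon 4: CGA Arg / CGA Arg — identical.
Codon 5: AAC Asn / UCG Ser — nonsynonymous.
Nonsynonymous differences: 2.

2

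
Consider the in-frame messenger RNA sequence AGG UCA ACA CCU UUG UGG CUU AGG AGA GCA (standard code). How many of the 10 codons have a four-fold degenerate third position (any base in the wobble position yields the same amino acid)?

5

Codon 1 AGG (Arg): third position 2-fold.
Codon 2 UCA (Ser): third position 4-fold.
Codon 3 ACA (Thr): third position 4-fold.
Codon 4 CCU (Pro): third position 4-fold.
Codon 5 UUG (Leu): third position 2-fold.
Codon 6 UGG (Trp): third position 1-fold.
Codon 7 CUU (Leu): third position 4-fold.
Codon 8 AGG (Arg): third position 2-fold.
Codon 9 AGA (Arg): third position 2-fold.
Codon 10 GCA (Ala): third position 4-fold.
Four-fold degenerate third positions: 5.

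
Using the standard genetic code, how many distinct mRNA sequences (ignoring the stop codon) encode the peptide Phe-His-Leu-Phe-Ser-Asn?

576

Phe: 2 codons.
His: 2 codons.
Leu: 6 codons.
Phe: 2 codons.
Ser: 6 codons.
Asn: 2 codons.
2 × 2 × 6 × 2 × 6 × 2 = 576.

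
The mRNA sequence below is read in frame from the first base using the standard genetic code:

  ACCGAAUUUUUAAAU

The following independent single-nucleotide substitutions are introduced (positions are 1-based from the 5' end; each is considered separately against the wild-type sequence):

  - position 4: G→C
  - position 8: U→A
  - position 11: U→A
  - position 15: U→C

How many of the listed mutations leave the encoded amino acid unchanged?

Codon 2: GAA (Glu) → CAA (Gln) — missense.
Codon 3: UUU (Phe) → UAU (Tyr) — missense.
Codon 4: UUA (Leu) → UAA (Stop) — nonsense.
Codon 5: AAU (Asn) → AAC (Asn) — synonymous.
Synonymous: 1 of 4.

1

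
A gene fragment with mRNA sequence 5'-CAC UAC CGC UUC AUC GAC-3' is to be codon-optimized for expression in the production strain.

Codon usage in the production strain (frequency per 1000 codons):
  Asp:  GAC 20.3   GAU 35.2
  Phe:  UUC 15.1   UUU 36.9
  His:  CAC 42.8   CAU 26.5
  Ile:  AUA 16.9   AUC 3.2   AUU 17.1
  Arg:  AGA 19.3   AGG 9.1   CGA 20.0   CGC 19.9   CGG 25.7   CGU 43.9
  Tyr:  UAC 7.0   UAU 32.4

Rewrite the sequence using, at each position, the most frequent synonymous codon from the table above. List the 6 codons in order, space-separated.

CAC UAU CGU UUU AUU GAU

Codon 1 (His): best is CAC at 42.8.
Codon 2 (Tyr): best is UAU at 32.4.
Codon 3 (Arg): best is CGU at 43.9.
Codon 4 (Phe): best is UUU at 36.9.
Codon 5 (Ile): best is AUU at 17.1.
Codon 6 (Asp): best is GAU at 35.2.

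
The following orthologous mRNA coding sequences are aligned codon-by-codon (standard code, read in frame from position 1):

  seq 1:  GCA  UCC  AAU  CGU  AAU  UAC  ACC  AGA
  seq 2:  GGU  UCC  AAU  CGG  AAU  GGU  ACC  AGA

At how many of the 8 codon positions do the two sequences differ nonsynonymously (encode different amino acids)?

Codon 1: GCA Ala / GGU Gly — nonsynonymous.
Codon 2: UCC Ser / UCC Ser — identical.
Codon 3: AAU Asn / AAU Asn — identical.
Codon 4: CGU Arg / CGG Arg — synonymous.
Codon 5: AAU Asn / AAU Asn — identical.
Codon 6: UAC Tyr / GGU Gly — nonsynonymous.
Codon 7: ACC Thr / ACC Thr — identical.
Codon 8: AGA Arg / AGA Arg — identical.
Nonsynonymous differences: 2.

2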